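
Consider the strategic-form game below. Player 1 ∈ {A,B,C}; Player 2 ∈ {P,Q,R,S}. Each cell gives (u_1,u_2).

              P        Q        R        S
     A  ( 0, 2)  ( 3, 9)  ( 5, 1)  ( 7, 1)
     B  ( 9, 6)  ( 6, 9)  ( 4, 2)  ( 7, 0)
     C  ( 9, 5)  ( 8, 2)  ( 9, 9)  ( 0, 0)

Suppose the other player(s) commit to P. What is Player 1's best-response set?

u_1(A vs P) = 0
u_1(B vs P) = 9
u_1(C vs P) = 9
max payoff 9 at {B,C}

BR_1 = {B,C}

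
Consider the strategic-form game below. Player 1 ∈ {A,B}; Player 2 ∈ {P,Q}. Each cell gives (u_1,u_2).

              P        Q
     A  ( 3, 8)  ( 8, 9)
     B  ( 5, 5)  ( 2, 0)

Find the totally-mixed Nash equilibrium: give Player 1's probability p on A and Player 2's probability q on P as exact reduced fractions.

P1 indiff ⇒ q·3+(1-q)·8 = q·5+(1-q)·2 ⇒ q(-2) = (1-q)(-6) ⇒ q = 3/4
P2 indiff ⇒ p·8+(1-p)·5 = p·9+(1-p)·0 ⇒ p(-1) = (1-p)(-5) ⇒ p = 5/6

P1 mixes 5/6 on A; P2 mixes 3/4 on P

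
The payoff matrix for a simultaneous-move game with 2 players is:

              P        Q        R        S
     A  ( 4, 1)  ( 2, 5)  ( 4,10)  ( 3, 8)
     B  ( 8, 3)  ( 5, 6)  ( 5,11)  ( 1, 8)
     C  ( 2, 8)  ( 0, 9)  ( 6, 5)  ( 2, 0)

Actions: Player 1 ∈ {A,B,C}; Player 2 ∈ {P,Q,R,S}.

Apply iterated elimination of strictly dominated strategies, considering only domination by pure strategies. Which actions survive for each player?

P2 drop P (Q beats it: A:5>1 B:6>3 C:9>8)
P2 drop S (R beats it: A:10>8 B:11>8 C:5>0)
P1 drop A (B beats it: Q:5>2 R:5>4)
P1→{B,C} P2→{Q,R}

IESDS → P1:{B,C} P2:{Q,R}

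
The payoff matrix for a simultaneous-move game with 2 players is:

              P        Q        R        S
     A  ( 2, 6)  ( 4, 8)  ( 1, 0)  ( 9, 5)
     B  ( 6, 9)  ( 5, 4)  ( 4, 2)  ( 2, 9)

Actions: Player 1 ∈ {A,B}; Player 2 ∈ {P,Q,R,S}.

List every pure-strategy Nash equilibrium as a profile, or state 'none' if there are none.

Nash profiles: (B,P)

(A,P): not NE [P1→B gives 6>2; P2→Q gives 8>6]
(A,Q): not NE [P1→B gives 5>4]
(A,R): not NE [P1→B gives 4>1; P2→Q gives 8>0]
(A,S): not NE [P2→Q gives 8>5]
(B,P): NE
(B,Q): not NE [P2→S gives 9>4]
(B,R): not NE [P2→S gives 9>2]
(B,S): not NE [P1→A gives 9>2]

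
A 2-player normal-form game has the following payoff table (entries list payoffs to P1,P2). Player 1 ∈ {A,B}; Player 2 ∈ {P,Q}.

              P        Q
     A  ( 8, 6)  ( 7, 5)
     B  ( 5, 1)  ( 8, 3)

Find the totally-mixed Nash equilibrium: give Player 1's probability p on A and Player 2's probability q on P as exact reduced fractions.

P1 indiff ⇒ q·8+(1-q)·7 = q·5+(1-q)·8 ⇒ q(3) = (1-q)(1) ⇒ q = 1/4
P2 indiff ⇒ p·6+(1-p)·1 = p·5+(1-p)·3 ⇒ p(1) = (1-p)(2) ⇒ p = 2/3

(p,q) = (2/3, 1/4)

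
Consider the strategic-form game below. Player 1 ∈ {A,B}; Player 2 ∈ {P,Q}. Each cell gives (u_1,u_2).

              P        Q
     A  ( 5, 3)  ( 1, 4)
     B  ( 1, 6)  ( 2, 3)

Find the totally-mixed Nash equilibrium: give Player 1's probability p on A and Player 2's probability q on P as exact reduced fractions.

P1 indiff ⇒ q·5+(1-q)·1 = q·1+(1-q)·2 ⇒ q(4) = (1-q)(1) ⇒ q = 1/5
P2 indiff ⇒ p·3+(1-p)·6 = p·4+(1-p)·3 ⇒ p(-1) = (1-p)(-3) ⇒ p = 3/4

(p,q) = (3/4, 1/5)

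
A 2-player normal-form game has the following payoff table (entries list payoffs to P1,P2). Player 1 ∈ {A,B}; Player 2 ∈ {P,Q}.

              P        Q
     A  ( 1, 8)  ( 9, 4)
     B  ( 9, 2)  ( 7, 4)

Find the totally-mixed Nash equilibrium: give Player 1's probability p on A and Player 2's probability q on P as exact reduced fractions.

P1 indiff ⇒ q·1+(1-q)·9 = q·9+(1-q)·7 ⇒ q(-8) = (1-q)(-2) ⇒ q = 1/5
P2 indiff ⇒ p·8+(1-p)·2 = p·4+(1-p)·4 ⇒ p(4) = (1-p)(2) ⇒ p = 1/3

p=1/3, q=1/5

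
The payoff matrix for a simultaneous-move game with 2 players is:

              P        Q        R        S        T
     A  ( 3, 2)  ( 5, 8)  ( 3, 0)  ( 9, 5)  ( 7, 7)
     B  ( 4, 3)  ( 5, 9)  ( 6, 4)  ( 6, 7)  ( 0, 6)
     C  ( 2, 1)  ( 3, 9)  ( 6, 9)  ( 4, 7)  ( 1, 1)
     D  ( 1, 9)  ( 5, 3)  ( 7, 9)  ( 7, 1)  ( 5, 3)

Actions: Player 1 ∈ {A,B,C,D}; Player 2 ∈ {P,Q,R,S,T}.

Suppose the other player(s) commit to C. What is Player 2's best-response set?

BR_2 = {Q,R}

u_2(P vs C) = 1
u_2(Q vs C) = 9
u_2(R vs C) = 9
u_2(S vs C) = 7
u_2(T vs C) = 1
max payoff 9 at {Q,R}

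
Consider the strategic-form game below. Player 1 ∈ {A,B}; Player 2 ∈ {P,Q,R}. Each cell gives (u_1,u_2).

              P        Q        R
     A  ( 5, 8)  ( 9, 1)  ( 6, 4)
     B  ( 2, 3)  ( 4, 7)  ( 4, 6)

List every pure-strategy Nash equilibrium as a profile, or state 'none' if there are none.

(A,P): NE
(A,Q): not NE [P2→P gives 8>1]
(A,R): not NE [P2→P gives 8>4]
(B,P): not NE [P1→A gives 5>2; P2→Q gives 7>3]
(B,Q): not NE [P1→A gives 9>4]
(B,R): not NE [P1→A gives 6>4; P2→Q gives 7>6]

NE set: (A,P)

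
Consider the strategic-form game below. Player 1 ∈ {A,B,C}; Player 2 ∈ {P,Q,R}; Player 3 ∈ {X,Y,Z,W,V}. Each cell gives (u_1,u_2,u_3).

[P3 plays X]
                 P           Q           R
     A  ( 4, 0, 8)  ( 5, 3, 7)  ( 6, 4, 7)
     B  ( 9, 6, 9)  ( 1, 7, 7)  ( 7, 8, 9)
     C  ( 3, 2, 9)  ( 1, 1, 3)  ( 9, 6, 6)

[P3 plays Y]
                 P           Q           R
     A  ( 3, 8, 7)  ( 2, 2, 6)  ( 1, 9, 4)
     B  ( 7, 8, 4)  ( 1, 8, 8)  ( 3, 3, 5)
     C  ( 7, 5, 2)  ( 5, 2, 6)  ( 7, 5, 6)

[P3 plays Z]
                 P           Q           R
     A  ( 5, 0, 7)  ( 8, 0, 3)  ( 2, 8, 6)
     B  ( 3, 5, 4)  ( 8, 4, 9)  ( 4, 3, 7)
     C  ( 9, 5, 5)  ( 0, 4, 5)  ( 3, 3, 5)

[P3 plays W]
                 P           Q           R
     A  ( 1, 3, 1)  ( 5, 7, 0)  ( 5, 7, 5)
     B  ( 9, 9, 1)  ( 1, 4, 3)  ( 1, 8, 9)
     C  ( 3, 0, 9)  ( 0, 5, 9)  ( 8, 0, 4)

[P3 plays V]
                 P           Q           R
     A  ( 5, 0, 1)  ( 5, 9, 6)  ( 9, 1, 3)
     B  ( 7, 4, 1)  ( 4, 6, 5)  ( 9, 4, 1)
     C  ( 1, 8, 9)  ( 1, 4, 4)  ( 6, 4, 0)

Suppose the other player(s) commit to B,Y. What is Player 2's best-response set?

P2 best: {P,Q}

u_2(P vs B,Y) = 8
u_2(Q vs B,Y) = 8
u_2(R vs B,Y) = 3
max payoff 8 at {P,Q}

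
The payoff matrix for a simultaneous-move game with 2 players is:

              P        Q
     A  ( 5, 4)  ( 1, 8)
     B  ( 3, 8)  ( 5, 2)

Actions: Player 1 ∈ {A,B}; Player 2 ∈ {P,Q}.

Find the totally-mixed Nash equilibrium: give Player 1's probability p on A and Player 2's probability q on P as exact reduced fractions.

P1 indiff ⇒ q·5+(1-q)·1 = q·3+(1-q)·5 ⇒ q(2) = (1-q)(4) ⇒ q = 2/3
P2 indiff ⇒ p·4+(1-p)·8 = p·8+(1-p)·2 ⇒ p(-4) = (1-p)(-6) ⇒ p = 3/5

p=3/5, q=2/3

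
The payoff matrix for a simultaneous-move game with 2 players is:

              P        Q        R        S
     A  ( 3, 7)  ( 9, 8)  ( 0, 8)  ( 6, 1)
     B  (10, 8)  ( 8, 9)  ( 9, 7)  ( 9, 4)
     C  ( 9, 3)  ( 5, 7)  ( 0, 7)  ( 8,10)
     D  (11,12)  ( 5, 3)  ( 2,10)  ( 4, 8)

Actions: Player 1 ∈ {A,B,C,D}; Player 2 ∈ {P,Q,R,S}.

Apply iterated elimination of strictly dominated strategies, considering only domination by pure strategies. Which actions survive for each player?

P1 drop C (B beats it: P:10>9 Q:8>5 R:9>0 S:9>8)
P2 drop S (P beats it: A:7>1 B:8>4 D:12>8)
P1→{A,B,D} P2→{P,Q,R}

IESDS → P1:{A,B,D} P2:{P,Q,R}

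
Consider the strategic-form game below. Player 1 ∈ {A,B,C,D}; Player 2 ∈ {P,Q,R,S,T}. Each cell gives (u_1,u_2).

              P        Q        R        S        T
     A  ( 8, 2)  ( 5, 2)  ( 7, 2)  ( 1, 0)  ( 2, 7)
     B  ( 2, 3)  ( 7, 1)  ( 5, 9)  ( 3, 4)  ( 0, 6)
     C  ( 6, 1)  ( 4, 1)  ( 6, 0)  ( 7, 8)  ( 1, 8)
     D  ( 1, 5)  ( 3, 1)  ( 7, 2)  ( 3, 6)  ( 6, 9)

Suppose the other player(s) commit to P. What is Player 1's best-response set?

u_1(A vs P) = 8
u_1(B vs P) = 2
u_1(C vs P) = 6
u_1(D vs P) = 1
max payoff 8 at {A}

BR_1 = {A}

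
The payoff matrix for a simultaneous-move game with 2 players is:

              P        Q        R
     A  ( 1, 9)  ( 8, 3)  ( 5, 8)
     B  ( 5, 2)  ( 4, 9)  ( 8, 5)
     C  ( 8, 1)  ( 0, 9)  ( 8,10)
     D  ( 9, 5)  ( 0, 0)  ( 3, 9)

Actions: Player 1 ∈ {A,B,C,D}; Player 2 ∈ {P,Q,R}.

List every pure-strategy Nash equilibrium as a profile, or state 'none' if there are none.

(A,P): not NE [P1→D gives 9>1]
(A,Q): not NE [P2→P gives 9>3]
(A,R): not NE [P1→C gives 8>5; P2→P gives 9>8]
(B,P): not NE [P1→D gives 9>5; P2→Q gives 9>2]
(B,Q): not NE [P1→A gives 8>4]
(B,R): not NE [P2→Q gives 9>5]
(C,P): not NE [P1→D gives 9>8; P2→R gives 10>1]
(C,Q): not NE [P1→A gives 8>0; P2→R gives 10>9]
(C,R): NE
(D,P): not NE [P2→R gives 9>5]
(D,Q): not NE [P1→A gives 8>0; P2→R gives 9>0]
(D,R): not NE [P1→C gives 8>3]

PSNE = {(C,R)}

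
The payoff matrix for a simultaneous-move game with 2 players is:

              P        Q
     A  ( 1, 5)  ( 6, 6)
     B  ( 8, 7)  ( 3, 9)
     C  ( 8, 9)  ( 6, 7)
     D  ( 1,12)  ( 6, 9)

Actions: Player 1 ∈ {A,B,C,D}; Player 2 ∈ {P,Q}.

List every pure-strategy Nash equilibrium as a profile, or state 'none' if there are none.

(A,P): not NE [P1→C gives 8>1; P2→Q gives 6>5]
(A,Q): NE
(B,P): not NE [P2→Q gives 9>7]
(B,Q): not NE [P1→D gives 6>3]
(C,P): NE
(C,Q): not NE [P2→P gives 9>7]
(D,P): not NE [P1→C gives 8>1]
(D,Q): not NE [P2→P gives 12>9]

PSNE = {(A,Q), (C,P)}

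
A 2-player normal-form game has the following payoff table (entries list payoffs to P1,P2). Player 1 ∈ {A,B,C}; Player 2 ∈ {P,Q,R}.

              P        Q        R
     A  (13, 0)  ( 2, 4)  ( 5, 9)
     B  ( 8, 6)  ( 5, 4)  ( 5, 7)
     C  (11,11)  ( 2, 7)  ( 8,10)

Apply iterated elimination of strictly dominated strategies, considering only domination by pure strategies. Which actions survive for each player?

Remaining: P1:{A,C} P2:{P,R}

P2 drop Q (R beats it: A:9>4 B:7>4 C:10>7)
P1 drop B (C beats it: P:11>8 R:8>5)
P1→{A,C} P2→{P,R}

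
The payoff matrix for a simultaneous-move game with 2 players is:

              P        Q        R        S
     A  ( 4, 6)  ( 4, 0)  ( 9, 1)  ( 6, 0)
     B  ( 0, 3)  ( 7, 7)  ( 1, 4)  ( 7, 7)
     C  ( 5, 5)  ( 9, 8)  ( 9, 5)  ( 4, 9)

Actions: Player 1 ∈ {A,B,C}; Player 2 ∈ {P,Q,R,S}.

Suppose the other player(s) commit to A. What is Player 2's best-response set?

u_2(P vs A) = 6
u_2(Q vs A) = 0
u_2(R vs A) = 1
u_2(S vs A) = 0
max payoff 6 at {P}

BR_2 = {P}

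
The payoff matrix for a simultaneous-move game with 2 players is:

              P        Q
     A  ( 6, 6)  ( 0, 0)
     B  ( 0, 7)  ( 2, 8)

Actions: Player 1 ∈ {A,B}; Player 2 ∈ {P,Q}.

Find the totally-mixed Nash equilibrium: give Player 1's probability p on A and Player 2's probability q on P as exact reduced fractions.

P1 indiff ⇒ q·6+(1-q)·0 = q·0+(1-q)·2 ⇒ q(6) = (1-q)(2) ⇒ q = 1/4
P2 indiff ⇒ p·6+(1-p)·7 = p·0+(1-p)·8 ⇒ p(6) = (1-p)(1) ⇒ p = 1/7

p=1/7, q=1/4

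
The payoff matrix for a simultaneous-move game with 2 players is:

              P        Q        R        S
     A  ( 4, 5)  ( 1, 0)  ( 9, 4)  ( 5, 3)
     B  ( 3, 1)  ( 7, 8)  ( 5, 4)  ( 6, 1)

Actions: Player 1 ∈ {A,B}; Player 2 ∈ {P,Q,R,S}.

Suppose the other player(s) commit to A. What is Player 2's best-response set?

u_2(P vs A) = 5
u_2(Q vs A) = 0
u_2(R vs A) = 4
u_2(S vs A) = 3
max payoff 5 at {P}

argmax u_2 = {P}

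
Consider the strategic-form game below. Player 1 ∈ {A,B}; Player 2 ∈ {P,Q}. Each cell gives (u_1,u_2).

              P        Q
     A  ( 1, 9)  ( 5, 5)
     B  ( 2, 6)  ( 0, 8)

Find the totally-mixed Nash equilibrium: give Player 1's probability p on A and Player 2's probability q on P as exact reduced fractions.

P1 indiff ⇒ q·1+(1-q)·5 = q·2+(1-q)·0 ⇒ q(-1) = (1-q)(-5) ⇒ q = 5/6
P2 indiff ⇒ p·9+(1-p)·6 = p·5+(1-p)·8 ⇒ p(4) = (1-p)(2) ⇒ p = 1/3

p=1/3, q=5/6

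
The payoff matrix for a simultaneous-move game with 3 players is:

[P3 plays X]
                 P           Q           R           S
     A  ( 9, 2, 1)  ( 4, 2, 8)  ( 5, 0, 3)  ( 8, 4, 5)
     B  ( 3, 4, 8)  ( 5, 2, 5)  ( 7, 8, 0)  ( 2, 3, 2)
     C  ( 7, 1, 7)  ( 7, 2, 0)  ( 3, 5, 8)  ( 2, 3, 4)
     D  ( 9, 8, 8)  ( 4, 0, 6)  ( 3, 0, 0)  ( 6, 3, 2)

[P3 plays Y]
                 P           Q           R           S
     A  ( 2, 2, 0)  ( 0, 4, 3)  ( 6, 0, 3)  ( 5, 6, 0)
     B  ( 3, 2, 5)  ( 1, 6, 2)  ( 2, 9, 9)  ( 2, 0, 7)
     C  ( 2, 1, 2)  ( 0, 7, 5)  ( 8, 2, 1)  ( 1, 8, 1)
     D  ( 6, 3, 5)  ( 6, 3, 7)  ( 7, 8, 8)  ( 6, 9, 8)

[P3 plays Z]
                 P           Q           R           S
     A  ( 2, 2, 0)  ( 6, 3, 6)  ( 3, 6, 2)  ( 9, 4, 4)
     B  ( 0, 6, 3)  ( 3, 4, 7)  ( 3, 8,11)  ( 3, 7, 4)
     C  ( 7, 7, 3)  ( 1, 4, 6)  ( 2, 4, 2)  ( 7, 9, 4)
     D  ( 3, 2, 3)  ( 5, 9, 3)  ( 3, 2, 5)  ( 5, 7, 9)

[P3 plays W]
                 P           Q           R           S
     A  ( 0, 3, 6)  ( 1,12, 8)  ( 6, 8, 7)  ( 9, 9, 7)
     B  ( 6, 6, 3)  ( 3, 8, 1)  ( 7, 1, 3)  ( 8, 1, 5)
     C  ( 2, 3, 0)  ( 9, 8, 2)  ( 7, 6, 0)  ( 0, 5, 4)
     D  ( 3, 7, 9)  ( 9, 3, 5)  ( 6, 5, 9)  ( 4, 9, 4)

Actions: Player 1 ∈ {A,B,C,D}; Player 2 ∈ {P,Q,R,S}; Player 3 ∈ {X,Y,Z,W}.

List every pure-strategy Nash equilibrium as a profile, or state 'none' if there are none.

(A,P,X): not NE [P2→S gives 4>2; P3→W gives 6>1]
(A,P,Y): not NE [P1→D gives 6>2; P2→S gives 6>2; P3→W gives 6>0]
(A,P,Z): not NE [P1→C gives 7>2; P2→R gives 6>2; P3→W gives 6>0]
(A,P,W): not NE [P1→B gives 6>0; P2→Q gives 12>3]
(A,Q,X): not NE [P1→C gives 7>4; P2→S gives 4>2]
(A,Q,Y): not NE [P1→D gives 6>0; P2→S gives 6>4; P3→W gives 8>3]
(A,Q,Z): not NE [P2→R gives 6>3; P3→W gives 8>6]
(A,Q,W): not NE [P1→D gives 9>1]
(A,R,X): not NE [P1→B gives 7>5; P2→S gives 4>0; P3→W gives 7>3]
(A,R,Y): not NE [P1→C gives 8>6; P2→S gives 6>0; P3→W gives 7>3]
(A,R,Z): not NE [P3→W gives 7>2]
(A,R,W): not NE [P1→C gives 7>6; P2→Q gives 12>8]
(A,S,X): not NE [P3→W gives 7>5]
(A,S,Y): not NE [P1→D gives 6>5; P3→W gives 7>0]
(A,S,Z): not NE [P2→R gives 6>4; P3→W gives 7>4]
(A,S,W): not NE [P2→Q gives 12>9]
(B,P,X): not NE [P1→D gives 9>3; P2→R gives 8>4]
(B,P,Y): not NE [P1→D gives 6>3; P2→R gives 9>2; P3→X gives 8>5]
(B,P,Z): not NE [P1→C gives 7>0; P2→R gives 8>6; P3→X gives 8>3]
(B,P,W): not NE [P2→Q gives 8>6; P3→X gives 8>3]
(B,Q,X): not NE [P1→C gives 7>5; P2→R gives 8>2; P3→Z gives 7>5]
(B,Q,Y): not NE [P1→D gives 6>1; P2→R gives 9>6; P3→Z gives 7>2]
(B,Q,Z): not NE [P1→A gives 6>3; P2→R gives 8>4]
(B,Q,W): not NE [P1→D gives 9>3; P3→Z gives 7>1]
(B,R,X): not NE [P3→Z gives 11>0]
(B,R,Y): not NE [P1→C gives 8>2; P3→Z gives 11>9]
(B,R,Z): NE
(B,R,W): not NE [P2→Q gives 8>1; P3→Z gives 11>3]
(B,S,X): not NE [P1→A gives 8>2; P2→R gives 8>3; P3→Y gives 7>2]
(B,S,Y): not NE [P1→D gives 6>2; P2→R gives 9>0]
(B,S,Z): not NE [P1→A gives 9>3; P2→R gives 8>7; P3→Y gives 7>4]
(B,S,W): not NE [P1→A gives 9>8; P2→Q gives 8>1; P3→Y gives 7>5]
(C,P,X): not NE [P1→D gives 9>7; P2→R gives 5>1]
(C,P,Y): not NE [P1→D gives 6>2; P2→S gives 8>1; P3→X gives 7>2]
(C,P,Z): not NE [P2→S gives 9>7; P3→X gives 7>3]
(C,P,W): not NE [P1→B gives 6>2; P2→Q gives 8>3; P3→X gives 7>0]
(C,Q,X): not NE [P2→R gives 5>2; P3→Z gives 6>0]
(C,Q,Y): not NE [P1→D gives 6>0; P2→S gives 8>7; P3→Z gives 6>5]
(C,Q,Z): not NE [P1→A gives 6>1; P2→S gives 9>4]
(C,Q,W): not NE [P3→Z gives 6>2]
(C,R,X): not NE [P1→B gives 7>3]
(C,R,Y): not NE [P2→S gives 8>2; P3→X gives 8>1]
(C,R,Z): not NE [P1→D gives 3>2; P2→S gives 9>4; P3→X gives 8>2]
(C,R,W): not NE [P2→Q gives 8>6; P3→X gives 8>0]
(C,S,X): not NE [P1→A gives 8>2; P2→R gives 5>3]
(C,S,Y): not NE [P1→D gives 6>1; P3→W gives 4>1]
(C,S,Z): not NE [P1→A gives 9>7]
(C,S,W): not NE [P1→A gives 9>0; P2→Q gives 8>5]
(D,P,X): not NE [P3→W gives 9>8]
(D,P,Y): not NE [P2→S gives 9>3; P3→W gives 9>5]
(D,P,Z): not NE [P1→C gives 7>3; P2→Q gives 9>2; P3→W gives 9>3]
(D,P,W): not NE [P1→B gives 6>3; P2→S gives 9>7]
(D,Q,X): not NE [P1→C gives 7>4; P2→P gives 8>0; P3→Y gives 7>6]
(D,Q,Y): not NE [P2→S gives 9>3]
(D,Q,Z): not NE [P1→A gives 6>5; P3→Y gives 7>3]
(D,Q,W): not NE [P2→S gives 9>3; P3→Y gives 7>5]
(D,R,X): not NE [P1→B gives 7>3; P2→P gives 8>0; P3→W gives 9>0]
(D,R,Y): not NE [P1→C gives 8>7; P2→S gives 9>8; P3→W gives 9>8]
(D,R,Z): not NE [P2→Q gives 9>2; P3→W gives 9>5]
(D,R,W): not NE [P1→C gives 7>6; P2→S gives 9>5]
(D,S,X): not NE [P1→A gives 8>6; P2→P gives 8>3; P3→Z gives 9>2]
(D,S,Y): not NE [P3→Z gives 9>8]
(D,S,Z): not NE [P1→A gives 9>5; P2→Q gives 9>7]
(D,S,W): not NE [P1→A gives 9>4; P3→Z gives 9>4]

Nash profiles: (B,R,Z)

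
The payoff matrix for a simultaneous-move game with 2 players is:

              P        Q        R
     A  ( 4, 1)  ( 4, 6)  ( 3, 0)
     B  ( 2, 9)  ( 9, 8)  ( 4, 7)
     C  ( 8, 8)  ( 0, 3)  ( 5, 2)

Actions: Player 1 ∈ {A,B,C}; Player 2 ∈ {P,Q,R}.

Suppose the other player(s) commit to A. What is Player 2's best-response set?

BR_2 = {Q}

u_2(P vs A) = 1
u_2(Q vs A) = 6
u_2(R vs A) = 0
max payoff 6 at {Q}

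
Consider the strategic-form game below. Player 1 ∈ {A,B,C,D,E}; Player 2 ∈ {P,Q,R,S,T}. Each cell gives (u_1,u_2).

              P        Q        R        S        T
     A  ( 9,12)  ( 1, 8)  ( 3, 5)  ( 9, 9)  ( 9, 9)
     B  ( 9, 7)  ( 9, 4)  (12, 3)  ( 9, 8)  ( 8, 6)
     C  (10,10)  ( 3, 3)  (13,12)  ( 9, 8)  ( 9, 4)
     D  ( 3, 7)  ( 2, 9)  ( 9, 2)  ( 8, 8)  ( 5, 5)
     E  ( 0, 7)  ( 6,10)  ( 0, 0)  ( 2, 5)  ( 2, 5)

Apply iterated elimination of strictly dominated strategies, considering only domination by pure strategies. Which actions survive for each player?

Survivors P1:{A,B,C} P2:{P,R,S}

P1 drop D (B beats it: P:9>3 Q:9>2 R:12>9 S:9>8 T:8>5)
P1 drop E (B beats it: P:9>0 Q:9>6 R:12>0 S:9>2 T:8>2)
P2 drop Q (P beats it: A:12>8 B:7>4 C:10>3)
P2 drop T (P beats it: A:12>9 B:7>6 C:10>4)
P1→{A,B,C} P2→{P,R,S}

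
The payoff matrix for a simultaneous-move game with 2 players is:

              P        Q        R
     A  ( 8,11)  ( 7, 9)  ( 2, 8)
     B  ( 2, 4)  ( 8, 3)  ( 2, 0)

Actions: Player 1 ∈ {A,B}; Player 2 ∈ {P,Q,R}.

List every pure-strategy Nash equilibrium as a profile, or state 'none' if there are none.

(A,P): NE
(A,Q): not NE [P1→B gives 8>7; P2→P gives 11>9]
(A,R): not NE [P2→P gives 11>8]
(B,P): not NE [P1→A gives 8>2]
(B,Q): not NE [P2→P gives 4>3]
(B,R): not NE [P2→P gives 4>0]

PSNE = {(A,P)}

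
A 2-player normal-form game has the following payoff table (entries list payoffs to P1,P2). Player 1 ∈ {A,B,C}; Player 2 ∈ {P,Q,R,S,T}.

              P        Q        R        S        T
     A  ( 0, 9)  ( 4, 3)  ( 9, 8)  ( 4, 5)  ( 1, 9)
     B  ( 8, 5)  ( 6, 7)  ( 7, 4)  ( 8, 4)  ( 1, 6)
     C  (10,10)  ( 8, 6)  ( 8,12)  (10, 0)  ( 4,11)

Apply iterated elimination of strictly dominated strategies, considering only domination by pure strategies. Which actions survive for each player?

Remaining: P1:{A,C} P2:{P,R,T}

P1 drop B (C beats it: P:10>8 Q:8>6 R:8>7 S:10>8 T:4>1)
P2 drop Q (P beats it: A:9>3 C:10>6)
P2 drop S (P beats it: A:9>5 C:10>0)
P1→{A,C} P2→{P,R,T}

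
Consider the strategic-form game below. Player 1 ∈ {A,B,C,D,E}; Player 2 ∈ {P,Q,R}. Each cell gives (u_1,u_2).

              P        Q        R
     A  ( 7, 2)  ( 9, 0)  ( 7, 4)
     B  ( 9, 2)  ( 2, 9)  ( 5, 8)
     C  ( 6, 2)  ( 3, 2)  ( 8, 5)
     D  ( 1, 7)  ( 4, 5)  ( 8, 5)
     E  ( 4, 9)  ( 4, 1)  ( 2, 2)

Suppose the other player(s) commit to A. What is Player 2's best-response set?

P2 best: {R}

u_2(P vs A) = 2
u_2(Q vs A) = 0
u_2(R vs A) = 4
max payoff 4 at {R}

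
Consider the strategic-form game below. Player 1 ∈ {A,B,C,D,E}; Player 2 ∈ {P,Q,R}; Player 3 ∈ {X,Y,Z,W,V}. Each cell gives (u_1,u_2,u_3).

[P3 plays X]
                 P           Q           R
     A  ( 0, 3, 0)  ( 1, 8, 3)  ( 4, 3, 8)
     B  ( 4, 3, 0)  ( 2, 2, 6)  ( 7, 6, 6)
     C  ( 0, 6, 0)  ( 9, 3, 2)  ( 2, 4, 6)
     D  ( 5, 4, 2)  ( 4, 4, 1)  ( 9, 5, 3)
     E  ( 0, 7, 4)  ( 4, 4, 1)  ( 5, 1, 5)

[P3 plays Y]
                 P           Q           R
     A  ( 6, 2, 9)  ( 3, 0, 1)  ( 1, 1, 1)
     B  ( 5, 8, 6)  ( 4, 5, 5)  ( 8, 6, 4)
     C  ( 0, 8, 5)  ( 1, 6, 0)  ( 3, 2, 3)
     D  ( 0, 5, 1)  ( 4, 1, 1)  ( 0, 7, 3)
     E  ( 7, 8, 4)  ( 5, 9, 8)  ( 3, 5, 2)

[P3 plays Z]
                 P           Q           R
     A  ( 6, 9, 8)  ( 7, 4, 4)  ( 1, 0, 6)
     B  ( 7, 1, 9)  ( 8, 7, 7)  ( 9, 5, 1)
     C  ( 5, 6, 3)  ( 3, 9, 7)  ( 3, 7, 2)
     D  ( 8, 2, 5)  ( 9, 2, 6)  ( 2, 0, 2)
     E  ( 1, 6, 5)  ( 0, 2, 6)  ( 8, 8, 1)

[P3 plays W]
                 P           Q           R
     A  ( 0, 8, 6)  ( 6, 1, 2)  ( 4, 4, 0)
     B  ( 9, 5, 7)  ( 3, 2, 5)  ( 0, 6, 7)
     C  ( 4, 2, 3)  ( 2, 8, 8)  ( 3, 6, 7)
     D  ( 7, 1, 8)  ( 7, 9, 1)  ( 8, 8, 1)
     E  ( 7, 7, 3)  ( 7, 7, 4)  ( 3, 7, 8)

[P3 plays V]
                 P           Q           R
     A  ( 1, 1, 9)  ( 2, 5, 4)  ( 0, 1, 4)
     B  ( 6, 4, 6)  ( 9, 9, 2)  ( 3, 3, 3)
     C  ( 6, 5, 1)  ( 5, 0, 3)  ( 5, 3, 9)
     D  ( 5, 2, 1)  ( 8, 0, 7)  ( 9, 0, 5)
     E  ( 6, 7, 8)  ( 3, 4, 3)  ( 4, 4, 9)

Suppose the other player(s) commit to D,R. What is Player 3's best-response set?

argmax u_3 = {V}

u_3(X vs D,R) = 3
u_3(Y vs D,R) = 3
u_3(Z vs D,R) = 2
u_3(W vs D,R) = 1
u_3(V vs D,R) = 5
max payoff 5 at {V}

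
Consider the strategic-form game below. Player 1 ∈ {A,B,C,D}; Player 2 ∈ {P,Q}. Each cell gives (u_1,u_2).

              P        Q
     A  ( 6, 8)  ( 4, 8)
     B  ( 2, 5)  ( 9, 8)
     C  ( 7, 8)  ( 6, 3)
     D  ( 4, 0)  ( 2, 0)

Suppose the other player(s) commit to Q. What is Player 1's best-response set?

u_1(A vs Q) = 4
u_1(B vs Q) = 9
u_1(C vs Q) = 6
u_1(D vs Q) = 2
max payoff 9 at {B}

BR_1 = {B}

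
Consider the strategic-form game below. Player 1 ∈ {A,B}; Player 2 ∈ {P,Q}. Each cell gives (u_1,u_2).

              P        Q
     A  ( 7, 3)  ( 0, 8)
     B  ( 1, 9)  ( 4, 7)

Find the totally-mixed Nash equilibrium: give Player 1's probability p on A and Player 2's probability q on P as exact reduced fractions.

P1 indiff ⇒ q·7+(1-q)·0 = q·1+(1-q)·4 ⇒ q(6) = (1-q)(4) ⇒ q = 2/5
P2 indiff ⇒ p·3+(1-p)·9 = p·8+(1-p)·7 ⇒ p(-5) = (1-p)(-2) ⇒ p = 2/7

P1 mixes 2/7 on A; P2 mixes 2/5 on P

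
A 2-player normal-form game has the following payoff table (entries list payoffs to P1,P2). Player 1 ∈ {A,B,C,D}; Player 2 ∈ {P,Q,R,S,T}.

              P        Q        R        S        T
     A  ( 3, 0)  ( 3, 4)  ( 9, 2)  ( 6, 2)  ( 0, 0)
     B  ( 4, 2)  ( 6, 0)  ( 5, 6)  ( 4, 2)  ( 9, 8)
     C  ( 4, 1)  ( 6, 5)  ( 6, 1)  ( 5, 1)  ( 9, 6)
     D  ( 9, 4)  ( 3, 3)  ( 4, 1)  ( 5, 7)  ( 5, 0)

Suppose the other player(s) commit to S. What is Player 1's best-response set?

u_1(A vs S) = 6
u_1(B vs S) = 4
u_1(C vs S) = 5
u_1(D vs S) = 5
max payoff 6 at {A}

BR_1 = {A}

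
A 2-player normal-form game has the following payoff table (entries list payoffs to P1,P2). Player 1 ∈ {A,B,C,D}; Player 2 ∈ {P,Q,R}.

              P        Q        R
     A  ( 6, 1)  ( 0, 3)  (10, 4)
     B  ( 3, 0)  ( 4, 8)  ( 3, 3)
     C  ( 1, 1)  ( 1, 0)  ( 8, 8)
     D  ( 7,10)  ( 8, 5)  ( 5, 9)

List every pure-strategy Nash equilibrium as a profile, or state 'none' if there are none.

(A,P): not NE [P1→D gives 7>6; P2→R gives 4>1]
(A,Q): not NE [P1→D gives 8>0; P2→R gives 4>3]
(A,R): NE
(B,P): not NE [P1→D gives 7>3; P2→Q gives 8>0]
(B,Q): not NE [P1→D gives 8>4]
(B,R): not NE [P1→A gives 10>3; P2→Q gives 8>3]
(C,P): not NE [P1→D gives 7>1; P2→R gives 8>1]
(C,Q): not NE [P1→D gives 8>1; P2→R gives 8>0]
(C,R): not NE [P1→A gives 10>8]
(D,P): NE
(D,Q): not NE [P2→P gives 10>5]
(D,R): not NE [P1→A gives 10>5; P2→P gives 10>9]

PSNE = {(A,R), (D,P)}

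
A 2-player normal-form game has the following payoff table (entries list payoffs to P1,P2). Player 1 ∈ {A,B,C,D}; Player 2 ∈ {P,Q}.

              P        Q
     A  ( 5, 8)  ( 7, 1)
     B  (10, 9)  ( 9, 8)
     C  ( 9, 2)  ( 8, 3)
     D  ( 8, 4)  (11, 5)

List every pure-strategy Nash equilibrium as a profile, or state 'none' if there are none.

NE set: (B,P), (D,Q)

(A,P): not NE [P1→B gives 10>5]
(A,Q): not NE [P1→D gives 11>7; P2→P gives 8>1]
(B,P): NE
(B,Q): not NE [P1→D gives 11>9; P2→P gives 9>8]
(C,P): not NE [P1→B gives 10>9; P2→Q gives 3>2]
(C,Q): not NE [P1→D gives 11>8]
(D,P): not NE [P1→B gives 10>8; P2→Q gives 5>4]
(D,Q): NE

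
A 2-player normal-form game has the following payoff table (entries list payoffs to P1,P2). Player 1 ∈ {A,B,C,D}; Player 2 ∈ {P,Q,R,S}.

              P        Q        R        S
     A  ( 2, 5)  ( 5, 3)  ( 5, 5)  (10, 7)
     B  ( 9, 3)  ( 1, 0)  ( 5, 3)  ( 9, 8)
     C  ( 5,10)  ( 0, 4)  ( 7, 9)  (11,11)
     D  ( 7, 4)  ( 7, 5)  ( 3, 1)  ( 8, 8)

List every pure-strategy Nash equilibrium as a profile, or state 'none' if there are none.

Nash profiles: (C,S)

(A,P): not NE [P1→B gives 9>2; P2→S gives 7>5]
(A,Q): not NE [P1→D gives 7>5; P2→S gives 7>3]
(A,R): not NE [P1→C gives 7>5; P2→S gives 7>5]
(A,S): not NE [P1→C gives 11>10]
(B,P): not NE [P2→S gives 8>3]
(B,Q): not NE [P1→D gives 7>1; P2→S gives 8>0]
(B,R): not NE [P1→C gives 7>5; P2→S gives 8>3]
(B,S): not NE [P1→C gives 11>9]
(C,P): not NE [P1→B gives 9>5; P2→S gives 11>10]
(C,Q): not NE [P1→D gives 7>0; P2→S gives 11>4]
(C,R): not NE [P2→S gives 11>9]
(C,S): NE
(D,P): not NE [P1→B gives 9>7; P2→S gives 8>4]
(D,Q): not NE [P2→S gives 8>5]
(D,R): not NE [P1→C gives 7>3; P2→S gives 8>1]
(D,S): not NE [P1→C gives 11>8]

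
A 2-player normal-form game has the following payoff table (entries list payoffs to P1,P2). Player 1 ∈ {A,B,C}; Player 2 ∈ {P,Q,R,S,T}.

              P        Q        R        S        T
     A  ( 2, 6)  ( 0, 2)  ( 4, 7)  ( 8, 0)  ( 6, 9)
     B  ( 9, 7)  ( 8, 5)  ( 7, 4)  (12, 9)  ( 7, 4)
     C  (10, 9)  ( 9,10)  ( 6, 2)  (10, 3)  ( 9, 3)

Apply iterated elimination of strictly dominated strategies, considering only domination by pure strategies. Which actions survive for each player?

P1 drop A (B beats it: P:9>2 Q:8>0 R:7>4 S:12>8 T:7>6)
P2 drop R (P beats it: B:7>4 C:9>2)
P2 drop T (P beats it: B:7>4 C:9>3)
P1→{B,C} P2→{P,Q,S}

Survivors P1:{B,C} P2:{P,Q,S}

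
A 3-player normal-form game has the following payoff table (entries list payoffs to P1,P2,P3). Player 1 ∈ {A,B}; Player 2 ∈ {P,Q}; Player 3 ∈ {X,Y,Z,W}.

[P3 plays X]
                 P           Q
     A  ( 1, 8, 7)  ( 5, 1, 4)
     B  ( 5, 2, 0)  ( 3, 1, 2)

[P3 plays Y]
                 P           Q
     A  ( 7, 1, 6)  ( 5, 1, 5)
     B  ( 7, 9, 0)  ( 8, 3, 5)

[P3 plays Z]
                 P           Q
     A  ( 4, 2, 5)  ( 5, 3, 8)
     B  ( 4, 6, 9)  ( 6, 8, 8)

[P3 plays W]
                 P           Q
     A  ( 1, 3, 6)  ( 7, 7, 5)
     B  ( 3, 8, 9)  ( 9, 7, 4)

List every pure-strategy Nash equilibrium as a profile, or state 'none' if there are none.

(A,P,X): not NE [P1→B gives 5>1]
(A,P,Y): not NE [P3→X gives 7>6]
(A,P,Z): not NE [P2→Q gives 3>2; P3→X gives 7>5]
(A,P,W): not NE [P1→B gives 3>1; P2→Q gives 7>3; P3→X gives 7>6]
(A,Q,X): not NE [P2→P gives 8>1; P3→Z gives 8>4]
(A,Q,Y): not NE [P1→B gives 8>5; P3→Z gives 8>5]
(A,Q,Z): not NE [P1→B gives 6>5]
(A,Q,W): not NE [P1→B gives 9>7; P3→Z gives 8>5]
(B,P,X): not NE [P3→W gives 9>0]
(B,P,Y): not NE [P3→W gives 9>0]
(B,P,Z): not NE [P2→Q gives 8>6]
(B,P,W): NE
(B,Q,X): not NE [P1→A gives 5>3; P2→P gives 2>1; P3→Z gives 8>2]
(B,Q,Y): not NE [P2→P gives 9>3; P3→Z gives 8>5]
(B,Q,Z): NE
(B,Q,W): not NE [P2→P gives 8>7; P3→Z gives 8>4]

PSNE = {(B,P,W), (B,Q,Z)}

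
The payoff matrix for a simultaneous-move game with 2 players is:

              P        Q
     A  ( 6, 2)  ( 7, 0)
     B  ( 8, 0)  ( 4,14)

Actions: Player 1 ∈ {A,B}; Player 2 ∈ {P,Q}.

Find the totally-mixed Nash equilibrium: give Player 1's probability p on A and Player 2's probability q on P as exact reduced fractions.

P1 indiff ⇒ q·6+(1-q)·7 = q·8+(1-q)·4 ⇒ q(-2) = (1-q)(-3) ⇒ q = 3/5
P2 indiff ⇒ p·2+(1-p)·0 = p·0+(1-p)·14 ⇒ p(2) = (1-p)(14) ⇒ p = 7/8

(p,q) = (7/8, 3/5)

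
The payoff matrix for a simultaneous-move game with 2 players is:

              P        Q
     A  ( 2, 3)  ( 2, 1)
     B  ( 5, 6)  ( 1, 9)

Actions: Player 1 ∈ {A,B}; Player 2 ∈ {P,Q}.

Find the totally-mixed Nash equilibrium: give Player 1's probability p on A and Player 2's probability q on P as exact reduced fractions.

P1 indiff ⇒ q·2+(1-q)·2 = q·5+(1-q)·1 ⇒ q(-3) = (1-q)(-1) ⇒ q = 1/4
P2 indiff ⇒ p·3+(1-p)·6 = p·1+(1-p)·9 ⇒ p(2) = (1-p)(3) ⇒ p = 3/5

p=3/5, q=1/4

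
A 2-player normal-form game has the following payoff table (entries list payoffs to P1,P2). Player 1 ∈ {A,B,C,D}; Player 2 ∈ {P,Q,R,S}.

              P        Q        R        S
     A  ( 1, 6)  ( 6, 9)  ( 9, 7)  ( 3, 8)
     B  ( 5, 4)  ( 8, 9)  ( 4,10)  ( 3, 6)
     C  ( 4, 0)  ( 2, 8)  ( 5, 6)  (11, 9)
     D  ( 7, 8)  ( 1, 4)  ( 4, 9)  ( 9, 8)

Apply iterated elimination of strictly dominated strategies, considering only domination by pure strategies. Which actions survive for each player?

P2 drop P (R beats it: A:7>6 B:10>4 C:6>0 D:9>8)
P1 drop D (C beats it: Q:2>1 R:5>4 S:11>9)
P1→{A,B,C} P2→{Q,R,S}

Survivors P1:{A,B,C} P2:{Q,R,S}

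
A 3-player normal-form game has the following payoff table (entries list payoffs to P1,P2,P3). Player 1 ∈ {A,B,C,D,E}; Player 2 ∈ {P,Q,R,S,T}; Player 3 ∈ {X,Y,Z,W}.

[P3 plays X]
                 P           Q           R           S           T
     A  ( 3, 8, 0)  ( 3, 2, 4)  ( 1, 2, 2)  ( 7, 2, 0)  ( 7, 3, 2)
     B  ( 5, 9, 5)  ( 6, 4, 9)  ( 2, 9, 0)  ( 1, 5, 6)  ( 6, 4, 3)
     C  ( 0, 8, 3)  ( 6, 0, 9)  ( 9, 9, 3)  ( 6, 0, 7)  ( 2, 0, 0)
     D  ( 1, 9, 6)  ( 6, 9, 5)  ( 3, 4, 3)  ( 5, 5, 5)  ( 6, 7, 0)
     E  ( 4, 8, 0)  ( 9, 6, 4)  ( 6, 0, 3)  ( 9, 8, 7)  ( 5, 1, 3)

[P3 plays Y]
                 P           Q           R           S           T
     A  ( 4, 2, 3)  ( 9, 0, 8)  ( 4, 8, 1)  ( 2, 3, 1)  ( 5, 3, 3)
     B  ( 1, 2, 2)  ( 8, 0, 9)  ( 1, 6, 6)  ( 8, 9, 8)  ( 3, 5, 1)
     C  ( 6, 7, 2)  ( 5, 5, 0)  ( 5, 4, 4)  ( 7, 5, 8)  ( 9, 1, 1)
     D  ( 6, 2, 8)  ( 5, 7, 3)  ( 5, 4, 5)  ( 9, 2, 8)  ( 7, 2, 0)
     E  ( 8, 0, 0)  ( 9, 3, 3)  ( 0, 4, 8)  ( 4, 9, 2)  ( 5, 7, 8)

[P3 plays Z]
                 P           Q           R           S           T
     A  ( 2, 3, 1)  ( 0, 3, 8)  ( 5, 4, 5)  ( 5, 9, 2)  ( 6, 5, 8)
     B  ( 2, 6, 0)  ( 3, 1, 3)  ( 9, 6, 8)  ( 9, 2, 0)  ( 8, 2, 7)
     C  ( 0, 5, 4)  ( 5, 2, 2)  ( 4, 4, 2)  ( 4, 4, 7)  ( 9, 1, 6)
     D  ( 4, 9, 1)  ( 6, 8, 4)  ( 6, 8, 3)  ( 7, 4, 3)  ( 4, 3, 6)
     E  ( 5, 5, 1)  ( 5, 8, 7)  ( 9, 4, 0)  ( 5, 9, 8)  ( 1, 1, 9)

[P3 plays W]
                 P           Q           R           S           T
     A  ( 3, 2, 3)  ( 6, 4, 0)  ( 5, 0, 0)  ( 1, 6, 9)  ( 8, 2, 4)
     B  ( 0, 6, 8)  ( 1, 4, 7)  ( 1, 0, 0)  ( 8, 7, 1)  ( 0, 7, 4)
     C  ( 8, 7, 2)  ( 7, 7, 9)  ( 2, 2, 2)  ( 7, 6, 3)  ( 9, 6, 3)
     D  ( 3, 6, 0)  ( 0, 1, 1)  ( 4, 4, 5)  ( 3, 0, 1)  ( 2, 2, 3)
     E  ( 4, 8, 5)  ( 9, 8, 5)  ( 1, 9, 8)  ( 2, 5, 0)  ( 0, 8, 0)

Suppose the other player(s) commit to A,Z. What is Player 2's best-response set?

argmax u_2 = {S}

u_2(P vs A,Z) = 3
u_2(Q vs A,Z) = 3
u_2(R vs A,Z) = 4
u_2(S vs A,Z) = 9
u_2(T vs A,Z) = 5
max payoff 9 at {S}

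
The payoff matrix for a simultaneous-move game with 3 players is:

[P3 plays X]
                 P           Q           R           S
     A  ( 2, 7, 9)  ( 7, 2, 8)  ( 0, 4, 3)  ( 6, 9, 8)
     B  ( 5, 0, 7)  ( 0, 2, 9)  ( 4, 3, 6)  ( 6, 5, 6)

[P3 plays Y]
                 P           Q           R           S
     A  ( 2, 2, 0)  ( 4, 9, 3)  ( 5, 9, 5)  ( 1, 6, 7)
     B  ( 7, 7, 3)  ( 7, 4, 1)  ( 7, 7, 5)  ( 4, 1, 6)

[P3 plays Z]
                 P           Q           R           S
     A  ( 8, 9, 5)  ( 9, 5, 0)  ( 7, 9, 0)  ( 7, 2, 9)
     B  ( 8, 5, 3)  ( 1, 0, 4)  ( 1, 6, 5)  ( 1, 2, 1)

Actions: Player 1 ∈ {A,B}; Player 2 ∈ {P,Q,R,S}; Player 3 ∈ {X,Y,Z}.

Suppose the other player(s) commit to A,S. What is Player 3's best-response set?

P3 best: {Z}

u_3(X vs A,S) = 8
u_3(Y vs A,S) = 7
u_3(Z vs A,S) = 9
max payoff 9 at {Z}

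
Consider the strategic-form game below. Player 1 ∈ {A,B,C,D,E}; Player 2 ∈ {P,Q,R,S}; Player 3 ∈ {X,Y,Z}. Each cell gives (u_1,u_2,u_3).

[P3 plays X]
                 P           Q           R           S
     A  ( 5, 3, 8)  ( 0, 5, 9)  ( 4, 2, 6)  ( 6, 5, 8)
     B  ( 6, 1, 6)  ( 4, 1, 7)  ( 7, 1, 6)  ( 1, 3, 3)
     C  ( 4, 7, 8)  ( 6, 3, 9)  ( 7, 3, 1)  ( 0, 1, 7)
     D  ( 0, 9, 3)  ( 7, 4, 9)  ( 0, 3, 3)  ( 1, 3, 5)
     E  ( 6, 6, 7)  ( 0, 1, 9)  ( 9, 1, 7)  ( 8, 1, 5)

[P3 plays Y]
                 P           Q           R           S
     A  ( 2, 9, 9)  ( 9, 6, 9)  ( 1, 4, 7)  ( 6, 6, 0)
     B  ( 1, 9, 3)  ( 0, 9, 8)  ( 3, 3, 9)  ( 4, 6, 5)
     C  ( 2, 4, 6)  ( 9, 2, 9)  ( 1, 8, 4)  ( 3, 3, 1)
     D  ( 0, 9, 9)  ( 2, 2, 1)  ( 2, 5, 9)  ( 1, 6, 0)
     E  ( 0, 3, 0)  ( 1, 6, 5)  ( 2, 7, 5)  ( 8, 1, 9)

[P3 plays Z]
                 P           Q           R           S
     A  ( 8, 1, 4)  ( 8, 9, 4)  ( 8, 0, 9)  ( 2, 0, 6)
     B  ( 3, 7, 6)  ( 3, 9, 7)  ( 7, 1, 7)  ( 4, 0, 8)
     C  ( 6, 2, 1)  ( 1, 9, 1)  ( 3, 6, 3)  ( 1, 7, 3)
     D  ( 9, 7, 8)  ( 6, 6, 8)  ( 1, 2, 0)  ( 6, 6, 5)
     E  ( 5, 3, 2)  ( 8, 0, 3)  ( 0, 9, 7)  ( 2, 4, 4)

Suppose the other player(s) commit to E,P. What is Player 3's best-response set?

argmax u_3 = {X}

u_3(X vs E,P) = 7
u_3(Y vs E,P) = 0
u_3(Z vs E,P) = 2
max payoff 7 at {X}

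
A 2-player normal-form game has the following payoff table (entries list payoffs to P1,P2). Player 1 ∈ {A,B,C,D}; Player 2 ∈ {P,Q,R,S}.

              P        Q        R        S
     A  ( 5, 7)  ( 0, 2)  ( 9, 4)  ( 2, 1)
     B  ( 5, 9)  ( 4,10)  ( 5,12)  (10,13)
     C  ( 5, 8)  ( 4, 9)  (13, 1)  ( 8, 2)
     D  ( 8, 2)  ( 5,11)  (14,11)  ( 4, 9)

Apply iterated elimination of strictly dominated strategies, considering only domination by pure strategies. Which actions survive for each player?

P1 drop A (D beats it: P:8>5 Q:5>0 R:14>9 S:4>2)
P2 drop P (Q beats it: B:10>9 C:9>8 D:11>2)
P1→{B,C,D} P2→{Q,R,S}

Survivors P1:{B,C,D} P2:{Q,R,S}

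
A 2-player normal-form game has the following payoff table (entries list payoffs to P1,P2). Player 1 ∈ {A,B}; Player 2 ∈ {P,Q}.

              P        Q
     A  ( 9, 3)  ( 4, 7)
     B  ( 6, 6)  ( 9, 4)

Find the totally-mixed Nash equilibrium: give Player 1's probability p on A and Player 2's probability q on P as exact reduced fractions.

P1 mixes 1/3 on A; P2 mixes 5/8 on P

P1 indiff ⇒ q·9+(1-q)·4 = q·6+(1-q)·9 ⇒ q(3) = (1-q)(5) ⇒ q = 5/8
P2 indiff ⇒ p·3+(1-p)·6 = p·7+(1-p)·4 ⇒ p(-4) = (1-p)(-2) ⇒ p = 1/3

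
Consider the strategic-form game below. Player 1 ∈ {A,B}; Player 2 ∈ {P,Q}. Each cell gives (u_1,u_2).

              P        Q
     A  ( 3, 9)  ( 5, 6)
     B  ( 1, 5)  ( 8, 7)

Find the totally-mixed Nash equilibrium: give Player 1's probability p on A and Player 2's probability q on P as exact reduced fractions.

P1 indiff ⇒ q·3+(1-q)·5 = q·1+(1-q)·8 ⇒ q(2) = (1-q)(3) ⇒ q = 3/5
P2 indiff ⇒ p·9+(1-p)·5 = p·6+(1-p)·7 ⇒ p(3) = (1-p)(2) ⇒ p = 2/5

P1 mixes 2/5 on A; P2 mixes 3/5 on P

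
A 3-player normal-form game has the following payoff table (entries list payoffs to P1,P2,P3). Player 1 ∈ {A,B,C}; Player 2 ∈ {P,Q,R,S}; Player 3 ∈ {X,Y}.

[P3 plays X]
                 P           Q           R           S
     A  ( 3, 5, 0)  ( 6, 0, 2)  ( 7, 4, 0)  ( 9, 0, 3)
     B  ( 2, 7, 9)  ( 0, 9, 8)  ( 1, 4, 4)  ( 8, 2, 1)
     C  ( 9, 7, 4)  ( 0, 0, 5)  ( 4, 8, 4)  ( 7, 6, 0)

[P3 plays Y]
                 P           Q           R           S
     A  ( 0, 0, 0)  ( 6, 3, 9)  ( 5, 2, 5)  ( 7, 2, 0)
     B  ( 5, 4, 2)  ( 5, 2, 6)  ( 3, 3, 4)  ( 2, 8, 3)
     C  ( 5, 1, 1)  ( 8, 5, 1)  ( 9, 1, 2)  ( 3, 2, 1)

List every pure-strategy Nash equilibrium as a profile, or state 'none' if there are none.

Equilibria: none

(A,P,X): not NE [P1→C gives 9>3]
(A,P,Y): not NE [P1→C gives 5>0; P2→Q gives 3>0]
(A,Q,X): not NE [P2→P gives 5>0; P3→Y gives 9>2]
(A,Q,Y): not NE [P1→C gives 8>6]
(A,R,X): not NE [P2→P gives 5>4; P3→Y gives 5>0]
(A,R,Y): not NE [P1→C gives 9>5; P2→Q gives 3>2]
(A,S,X): not NE [P2→P gives 5>0]
(A,S,Y): not NE [P2→Q gives 3>2; P3→X gives 3>0]
(B,P,X): not NE [P1→C gives 9>2; P2→Q gives 9>7]
(B,P,Y): not NE [P2→S gives 8>4; P3→X gives 9>2]
(B,Q,X): not NE [P1→A gives 6>0]
(B,Q,Y): not NE [P1→C gives 8>5; P2→S gives 8>2; P3→X gives 8>6]
(B,R,X): not NE [P1→A gives 7>1; P2→Q gives 9>4]
(B,R,Y): not NE [P1→C gives 9>3; P2→S gives 8>3]
(B,S,X): not NE [P1→A gives 9>8; P2→Q gives 9>2; P3→Y gives 3>1]
(B,S,Y): not NE [P1→A gives 7>2]
(C,P,X): not NE [P2→R gives 8>7]
(C,P,Y): not NE [P2→Q gives 5>1; P3→X gives 4>1]
(C,Q,X): not NE [P1→A gives 6>0; P2→R gives 8>0]
(C,Q,Y): not NE [P3→X gives 5>1]
(C,R,X): not NE [P1→A gives 7>4]
(C,R,Y): not NE [P2→Q gives 5>1; P3→X gives 4>2]
(C,S,X): not NE [P1→A gives 9>7; P2→R gives 8>6; P3→Y gives 1>0]
(C,S,Y): not NE [P1→A gives 7>3; P2→Q gives 5>2]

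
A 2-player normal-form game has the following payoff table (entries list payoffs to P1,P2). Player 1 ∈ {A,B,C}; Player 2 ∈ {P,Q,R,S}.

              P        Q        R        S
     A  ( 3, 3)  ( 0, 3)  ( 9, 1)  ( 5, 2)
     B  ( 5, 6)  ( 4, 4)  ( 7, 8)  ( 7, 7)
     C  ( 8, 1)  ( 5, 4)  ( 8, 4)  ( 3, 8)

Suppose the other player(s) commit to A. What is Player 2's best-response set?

u_2(P vs A) = 3
u_2(Q vs A) = 3
u_2(R vs A) = 1
u_2(S vs A) = 2
max payoff 3 at {P,Q}

BR_2 = {P,Q}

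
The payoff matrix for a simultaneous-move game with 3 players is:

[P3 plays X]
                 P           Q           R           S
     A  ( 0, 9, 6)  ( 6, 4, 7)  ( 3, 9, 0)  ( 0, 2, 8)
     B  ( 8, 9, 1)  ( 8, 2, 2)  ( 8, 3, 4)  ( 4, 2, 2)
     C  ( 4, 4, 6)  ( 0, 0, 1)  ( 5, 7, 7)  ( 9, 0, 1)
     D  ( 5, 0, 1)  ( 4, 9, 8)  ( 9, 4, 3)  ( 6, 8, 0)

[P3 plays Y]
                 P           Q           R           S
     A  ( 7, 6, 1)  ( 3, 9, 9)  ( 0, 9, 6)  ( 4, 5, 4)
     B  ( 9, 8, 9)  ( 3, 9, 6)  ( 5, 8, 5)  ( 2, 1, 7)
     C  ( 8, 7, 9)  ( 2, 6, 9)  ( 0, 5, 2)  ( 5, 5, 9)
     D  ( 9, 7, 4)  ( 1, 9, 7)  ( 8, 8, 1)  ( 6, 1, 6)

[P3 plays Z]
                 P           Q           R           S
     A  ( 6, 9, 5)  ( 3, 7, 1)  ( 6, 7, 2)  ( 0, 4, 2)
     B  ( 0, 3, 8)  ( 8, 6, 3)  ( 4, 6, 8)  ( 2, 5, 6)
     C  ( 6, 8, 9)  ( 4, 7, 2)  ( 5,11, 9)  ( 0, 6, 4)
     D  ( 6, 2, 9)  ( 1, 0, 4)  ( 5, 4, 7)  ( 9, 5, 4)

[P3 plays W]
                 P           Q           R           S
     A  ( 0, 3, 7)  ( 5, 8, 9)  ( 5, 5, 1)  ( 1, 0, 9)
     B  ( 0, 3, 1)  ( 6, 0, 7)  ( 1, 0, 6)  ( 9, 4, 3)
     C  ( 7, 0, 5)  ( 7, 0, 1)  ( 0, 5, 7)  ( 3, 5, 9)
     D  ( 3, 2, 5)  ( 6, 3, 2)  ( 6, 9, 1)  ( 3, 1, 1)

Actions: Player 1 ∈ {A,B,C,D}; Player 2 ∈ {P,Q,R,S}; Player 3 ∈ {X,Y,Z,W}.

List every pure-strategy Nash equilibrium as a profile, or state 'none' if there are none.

PSNE = {(A,Q,Y)}

(A,P,X): not NE [P1→B gives 8>0; P3→W gives 7>6]
(A,P,Y): not NE [P1→D gives 9>7; P2→R gives 9>6; P3→W gives 7>1]
(A,P,Z): not NE [P3→W gives 7>5]
(A,P,W): not NE [P1→C gives 7>0; P2→Q gives 8>3]
(A,Q,X): not NE [P1→B gives 8>6; P2→R gives 9>4; P3→W gives 9>7]
(A,Q,Y): NE
(A,Q,Z): not NE [P1→B gives 8>3; P2→P gives 9>7; P3→W gives 9>1]
(A,Q,W): not NE [P1→C gives 7>5]
(A,R,X): not NE [P1→D gives 9>3; P3→Y gives 6>0]
(A,R,Y): not NE [P1→D gives 8>0]
(A,R,Z): not NE [P2→P gives 9>7; P3→Y gives 6>2]
(A,R,W): not NE [P1→D gives 6>5; P2→Q gives 8>5; P3→Y gives 6>1]
(A,S,X): not NE [P1→C gives 9>0; P2→R gives 9>2; P3→W gives 9>8]
(A,S,Y): not NE [P1→D gives 6>4; P2→R gives 9>5; P3→W gives 9>4]
(A,S,Z): not NE [P1→D gives 9>0; P2→P gives 9>4; P3→W gives 9>2]
(A,S,W): not NE [P1→B gives 9>1; P2→Q gives 8>0]
(B,P,X): not NE [P3→Y gives 9>1]
(B,P,Y): not NE [P2→Q gives 9>8]
(B,P,Z): not NE [P1→D gives 6>0; P2→R gives 6>3; P3→Y gives 9>8]
(B,P,W): not NE [P1→C gives 7>0; P2→S gives 4>3; P3→Y gives 9>1]
(B,Q,X): not NE [P2→P gives 9>2; P3→W gives 7>2]
(B,Q,Y): not NE [P3→W gives 7>6]
(B,Q,Z): not NE [P3→W gives 7>3]
(B,Q,W): not NE [P1→C gives 7>6; P2→S gives 4>0]
(B,R,X): not NE [P1→D gives 9>8; P2→P gives 9>3; P3→Z gives 8>4]
(B,R,Y): not NE [P1→D gives 8>5; P2→Q gives 9>8; P3→Z gives 8>5]
(B,R,Z): not NE [P1→A gives 6>4]
(B,R,W): not NE [P1→D gives 6>1; P2→S gives 4>0; P3→Z gives 8>6]
(B,S,X): not NE [P1→C gives 9>4; P2→P gives 9>2; P3→Y gives 7>2]
(B,S,Y): not NE [P1→D gives 6>2; P2→Q gives 9>1]
(B,S,Z): not NE [P1→D gives 9>2; P2→R gives 6>5; P3→Y gives 7>6]
(B,S,W): not NE [P3→Y gives 7>3]
(C,P,X): not NE [P1→B gives 8>4; P2→R gives 7>4; P3→Z gives 9>6]
(C,P,Y): not NE [P1→D gives 9>8]
(C,P,Z): not NE [P2→R gives 11>8]
(C,P,W): not NE [P2→S gives 5>0; P3→Z gives 9>5]
(C,Q,X): not NE [P1→B gives 8>0; P2→R gives 7>0; P3→Y gives 9>1]
(C,Q,Y): not NE [P1→B gives 3>2; P2→P gives 7>6]
(C,Q,Z): not NE [P1→B gives 8>4; P2→R gives 11>7; P3→Y gives 9>2]
(C,Q,W): not NE [P2→S gives 5>0; P3→Y gives 9>1]
(C,R,X): not NE [P1→D gives 9>5; P3→Z gives 9>7]
(C,R,Y): not NE [P1→D gives 8>0; P2→P gives 7>5; P3→Z gives 9>2]
(C,R,Z): not NE [P1→A gives 6>5]
(C,R,W): not NE [P1→D gives 6>0; P3→Z gives 9>7]
(C,S,X): not NE [P2→R gives 7>0; P3→W gives 9>1]
(C,S,Y): not NE [P1→D gives 6>5; P2→P gives 7>5]
(C,S,Z): not NE [P1→D gives 9>0; P2→R gives 11>6; P3→W gives 9>4]
(C,S,W): not NE [P1→B gives 9>3]
(D,P,X): not NE [P1→B gives 8>5; P2→Q gives 9>0; P3→Z gives 9>1]
(D,P,Y): not NE [P2→Q gives 9>7; P3→Z gives 9>4]
(D,P,Z): not NE [P2→S gives 5>2]
(D,P,W): not NE [P1→C gives 7>3; P2→R gives 9>2; P3→Z gives 9>5]
(D,Q,X): not NE [P1→B gives 8>4]
(D,Q,Y): not NE [P1→B gives 3>1; P3→X gives 8>7]
(D,Q,Z): not NE [P1→B gives 8>1; P2→S gives 5>0; P3→X gives 8>4]
(D,Q,W): not NE [P1→C gives 7>6; P2→R gives 9>3; P3→X gives 8>2]
(D,R,X): not NE [P2→Q gives 9>4; P3→Z gives 7>3]
(D,R,Y): not NE [P2→Q gives 9>8; P3→Z gives 7>1]
(D,R,Z): not NE [P1→A gives 6>5; P2→S gives 5>4]
(D,R,W): not NE [P3→Z gives 7>1]
(D,S,X): not NE [P1→C gives 9>6; P2→Q gives 9>8; P3→Y gives 6>0]
(D,S,Y): not NE [P2→Q gives 9>1]
(D,S,Z): not NE [P3→Y gives 6>4]
(D,S,W): not NE [P1→B gives 9>3; P2→R gives 9>1; P3→Y gives 6>1]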